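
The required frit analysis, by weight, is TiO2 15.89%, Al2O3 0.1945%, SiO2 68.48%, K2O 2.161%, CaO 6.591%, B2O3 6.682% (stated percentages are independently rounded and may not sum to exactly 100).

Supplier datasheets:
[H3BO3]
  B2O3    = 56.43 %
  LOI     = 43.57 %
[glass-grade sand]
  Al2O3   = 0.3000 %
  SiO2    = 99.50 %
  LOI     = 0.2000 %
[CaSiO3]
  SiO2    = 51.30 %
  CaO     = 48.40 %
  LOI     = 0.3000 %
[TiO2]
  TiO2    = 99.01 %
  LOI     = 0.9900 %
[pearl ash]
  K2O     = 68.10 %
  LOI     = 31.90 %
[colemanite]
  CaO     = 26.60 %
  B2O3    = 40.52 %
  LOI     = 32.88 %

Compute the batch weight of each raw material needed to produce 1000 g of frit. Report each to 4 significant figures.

Batch per 1000 g frit:
  H3BO3: 41.62 g
  glass-grade sand: 648.3 g
  CaSiO3: 77.40 g
  TiO2: 160.5 g
  pearl ash: 31.73 g
  colemanite: 106.9 g
Total batch = 1066 g; LOI loss = 66.52 g; yield = 93.76%

Every computation runs at exact precision in every operation — intermediates appear, with 4-significant-digit rounding, within the worked lines. A single rounding produces each reported figure — all derived quantities (glass mass, six oxide percentages, the totals, ignition loss, yield) are carried starting from the weights per 1000 g of glass in exact precision, exactly as shown in either problem or answer.
Target masses of each oxide per 1000 g frit:
  TiO2: 15.89% × 1000 = 158.9 g
  Al2O3: 0.1945% × 1000 = 1.945 g
  SiO2: 68.48% × 1000 = 684.8 g
  K2O: 2.161% × 1000 = 21.61 g
  CaO: 6.591% × 1000 = 65.91 g
  B2O3: 6.682% × 1000 = 66.82 g
Checking each oxide sum working from each reported weight, per the basis as stated (target by target, the sums agree exact up to rounding of places):
  TiO2: 160.5·0.9901 = 158.9 g (target 158.9 g)
  Al2O3: 648.3·0.003000 = 1.945 g (target 1.945 g)
  SiO2: 648.3·0.9950 + 77.40·0.5130 = 684.8 g (target 684.8 g)
  K2O: 31.73·0.6810 = 21.61 g (target 21.61 g)
  CaO: 77.40·0.4840 + 106.9·0.2660 = 65.90 g (target 65.91 g)
  B2O3: 41.62·0.5643 + 106.9·0.4052 = 66.80 g (target 66.82 g)
Mass balance on the glass: whole batch net of LOI = 999.9 g (the Σ of target masses is 1000 g; basis as stated: 1000 g — gaps are rounding artifacts).
Whole-batch sum: Σ batch = 1066 g; ignition loss, Σ(batch × LOI) = 66.52 g; yield: glass divided by total = 93.76%.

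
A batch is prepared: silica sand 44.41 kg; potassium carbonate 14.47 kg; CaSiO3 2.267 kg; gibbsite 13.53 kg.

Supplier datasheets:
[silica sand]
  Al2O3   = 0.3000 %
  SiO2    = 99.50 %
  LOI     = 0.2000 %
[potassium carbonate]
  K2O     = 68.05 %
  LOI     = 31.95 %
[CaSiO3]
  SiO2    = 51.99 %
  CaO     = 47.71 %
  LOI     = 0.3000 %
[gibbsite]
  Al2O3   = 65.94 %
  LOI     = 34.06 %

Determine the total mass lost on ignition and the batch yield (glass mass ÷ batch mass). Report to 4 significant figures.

Mid-chain values appear rounded to 4 significant figures in the working — all arithmetic carries full precision at each step — each reported number carries a single rounding — the derived quantities are carried at exact precision (LOI, glass mass, yield, the four compositions, the totals) starting from the weights for 65.35 kg of glass exactly as shown in problem or answer.
Loss on ignition, line by line:
  silica sand: 44.41 × 0.002000 = 0.08882 kg
  potassium carbonate: 14.47 × 0.3195 = 4.623 kg
  CaSiO3: 2.267 × 0.003000 = 0.006801 kg
  gibbsite: 13.53 × 0.3406 = 4.608 kg
Total LOI = 9.327 kg
Glass = batch − LOI = 74.68 − 9.327 = 65.35 kg

LOI loss = 9.327 kg; glass = 65.35 kg; yield = 87.51%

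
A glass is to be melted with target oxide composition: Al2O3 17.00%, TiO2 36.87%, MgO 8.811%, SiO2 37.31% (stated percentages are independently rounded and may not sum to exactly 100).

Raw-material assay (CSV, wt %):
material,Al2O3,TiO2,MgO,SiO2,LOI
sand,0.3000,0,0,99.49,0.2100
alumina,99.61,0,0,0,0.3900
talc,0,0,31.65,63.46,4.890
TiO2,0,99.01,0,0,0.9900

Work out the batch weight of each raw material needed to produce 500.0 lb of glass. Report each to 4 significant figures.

Batch per 500.0 lb glass:
  sand: 98.72 lb
  alumina: 85.04 lb
  talc: 139.2 lb
  TiO2: 186.2 lb
Total batch = 509.2 lb; LOI loss = 9.189 lb; yield = 98.20%

Each numeric step keeps exact precision at each step; working values appear rounded off to 4 significant digits within the worked lines. A single rounding produces each reported result — all derived quantities (four oxide percentages, the yield, LOI, glass mass, totals) are computed from the batch weights on 500.0 lb of glass in full float precision, as written in the question or the answer.
Target oxide masses per 500.0 lb glass:
  Al2O3: 17.00% × 500.0 = 85.00 lb
  TiO2: 36.87% × 500.0 = 184.4 lb
  MgO: 8.811% × 500.0 = 44.06 lb
  SiO2: 37.31% × 500.0 = 186.6 lb
Checking each oxide sum working from each reported weight, against the basis in use (sum by sum, the targets are met within answer rounding):
  Al2O3: 98.72·0.003000 + 85.04·0.9961 = 85.00 lb (target 85.00 lb)
  TiO2: 186.2·0.9901 = 184.4 lb (target 184.4 lb)
  MgO: 139.2·0.3165 = 44.06 lb (target 44.06 lb)
  SiO2: 98.72·0.9949 + 139.2·0.6346 = 186.6 lb (target 186.6 lb)
Consistency of the glass mass: total batch − LOI = 500.0 lb (summing oxide targets gives 500.0 lb; the stated basis being 500.0 lb — rounding explains the deltas).
Whole-batch sum: Σ batch = 509.2 lb; ignition loss, Σ(batch × LOI) = 9.189 lb; as yield: glass ÷ batch → 98.20%.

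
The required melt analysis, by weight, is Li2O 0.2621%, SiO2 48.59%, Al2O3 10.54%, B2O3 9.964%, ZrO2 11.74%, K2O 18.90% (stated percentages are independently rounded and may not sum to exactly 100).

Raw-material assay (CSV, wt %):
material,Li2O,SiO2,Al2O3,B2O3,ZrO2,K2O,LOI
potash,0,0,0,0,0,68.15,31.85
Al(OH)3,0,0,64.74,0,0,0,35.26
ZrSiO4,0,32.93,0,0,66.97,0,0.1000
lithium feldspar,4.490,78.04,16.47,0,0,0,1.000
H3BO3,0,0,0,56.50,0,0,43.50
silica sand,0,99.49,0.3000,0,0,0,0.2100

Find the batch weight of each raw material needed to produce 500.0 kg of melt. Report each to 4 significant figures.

Batch per 500.0 kg melt:
  potash: 138.7 kg
  Al(OH)3: 73.09 kg
  ZrSiO4: 87.65 kg
  lithium feldspar: 29.19 kg
  H3BO3: 88.18 kg
  silica sand: 192.3 kg
Total batch = 609.1 kg; LOI loss = 109.1 kg; yield = 82.09%

Each numeric step maintains exact precision in all steps. Working values are shown (rounded to 4 significant digits) across the worked steps; exactly one rounding goes into each reported figure; all derived quantities are carried from the weighed amounts at 500.0 kg of glass in full precision (ignition loss, the totals, six oxide percentages, the yield, net glass mass), exactly as printed in the problem or the answer.
The oxide mass targets at 500.0 kg melt:
  Li2O: 0.2621% × 500.0 = 1.311 kg
  SiO2: 48.59% × 500.0 = 243.0 kg
  Al2O3: 10.54% × 500.0 = 52.70 kg
  B2O3: 9.964% × 500.0 = 49.82 kg
  ZrO2: 11.74% × 500.0 = 58.70 kg
  K2O: 18.90% × 500.0 = 94.50 kg
Mass-balance tally per oxide using the reported weights, relative to the basis at hand (each sum matches its target mass inside rounding margins):
  Li2O: 29.19·0.04490 = 1.311 kg (target 1.311 kg)
  SiO2: 87.65·0.3293 + 29.19·0.7804 + 192.3·0.9949 = 243.0 kg (target 243.0 kg)
  Al2O3: 73.09·0.6474 + 29.19·0.1647 + 192.3·0.003000 = 52.70 kg (target 52.70 kg)
  B2O3: 88.18·0.5650 = 49.82 kg (target 49.82 kg)
  ZrO2: 87.65·0.6697 = 58.70 kg (target 58.70 kg)
  K2O: 138.7·0.6815 = 94.52 kg (target 94.50 kg)
Glass-mass sanity pass: net batch after ignition = 500.0 kg (targets for the oxides total 500.0 kg; against the stated basis, 500.0 kg — any gap is answer rounding).
Whole-batch sum: Σ batch = 609.1 kg; ignition loss, Σ(batch × LOI) = 109.1 kg; as yield: glass ÷ batch → 82.09%.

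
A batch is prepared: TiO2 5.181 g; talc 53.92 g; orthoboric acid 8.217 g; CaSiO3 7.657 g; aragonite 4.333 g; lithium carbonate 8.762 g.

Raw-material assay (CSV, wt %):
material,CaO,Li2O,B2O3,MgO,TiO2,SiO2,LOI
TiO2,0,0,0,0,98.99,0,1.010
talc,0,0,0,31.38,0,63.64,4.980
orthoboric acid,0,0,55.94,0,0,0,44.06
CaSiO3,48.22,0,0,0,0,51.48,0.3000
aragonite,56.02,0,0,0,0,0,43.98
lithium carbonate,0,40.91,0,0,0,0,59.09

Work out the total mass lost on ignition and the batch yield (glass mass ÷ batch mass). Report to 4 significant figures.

The whole derivation holds full precision in all steps; the intermediate values are shown, rounded to four significant figures, at each printed step; each reported result carries a single rounding — derived quantities are carried from the weighed amounts at 74.61 g of glass at exact precision (ignition loss, the six compositions, glass mass, the totals, the yield), as quoted within question or answer.
Ignition loss by material:
  TiO2: 5.181 × 0.01010 = 0.05233 g
  talc: 53.92 × 0.04980 = 2.685 g
  orthoboric acid: 8.217 × 0.4406 = 3.620 g
  CaSiO3: 7.657 × 0.003000 = 0.02297 g
  aragonite: 4.333 × 0.4398 = 1.906 g
  lithium carbonate: 8.762 × 0.5909 = 5.177 g
Total LOI = 13.46 g
Glass = batch − LOI = 88.07 − 13.46 = 74.61 g

LOI loss = 13.46 g; glass = 74.61 g; yield = 84.71%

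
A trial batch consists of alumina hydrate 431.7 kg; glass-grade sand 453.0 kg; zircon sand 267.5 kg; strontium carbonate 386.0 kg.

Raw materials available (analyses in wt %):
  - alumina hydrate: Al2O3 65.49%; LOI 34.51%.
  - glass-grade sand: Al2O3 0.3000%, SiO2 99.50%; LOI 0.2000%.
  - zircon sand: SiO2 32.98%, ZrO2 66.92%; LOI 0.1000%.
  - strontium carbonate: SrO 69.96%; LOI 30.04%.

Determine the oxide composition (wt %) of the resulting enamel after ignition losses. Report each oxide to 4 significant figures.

The intermediate values are displayed rounded to 4 significant figures as written — the working math holds exact precision at each step — every reported value is rounded exactly once — the derived quantities are re-derived starting from the weights at 1272 kg of glass at full float precision (totals, the yield, LOI, net glass mass, the four compositions), as quoted within the problem or the answer.
Per-oxide mass from batch:
  Al2O3: 431.7·0.6549 + 453.0·0.003000 = 284.1 kg
  SrO: 386.0·0.6996 = 270.0 kg
  SiO2: 453.0·0.9950 + 267.5·0.3298 = 539.0 kg
  ZrO2: 267.5·0.6692 = 179.0 kg
LOI: 431.7·0.3451 + 453.0·0.002000 + 267.5·0.001000 + 386.0·0.3004 = 266.1 kg
Glass mass = batch − LOI = 1538 − 266.1 = 1272 kg (consistent with Σ oxide mass)
each oxide over glass, ×100, is wt %

Glass mass = 1272 kg (batch 1538 − LOI 266.1).
Composition: Al2O3 22.33%, SrO 21.23%, SiO2 42.37%, ZrO2 14.07%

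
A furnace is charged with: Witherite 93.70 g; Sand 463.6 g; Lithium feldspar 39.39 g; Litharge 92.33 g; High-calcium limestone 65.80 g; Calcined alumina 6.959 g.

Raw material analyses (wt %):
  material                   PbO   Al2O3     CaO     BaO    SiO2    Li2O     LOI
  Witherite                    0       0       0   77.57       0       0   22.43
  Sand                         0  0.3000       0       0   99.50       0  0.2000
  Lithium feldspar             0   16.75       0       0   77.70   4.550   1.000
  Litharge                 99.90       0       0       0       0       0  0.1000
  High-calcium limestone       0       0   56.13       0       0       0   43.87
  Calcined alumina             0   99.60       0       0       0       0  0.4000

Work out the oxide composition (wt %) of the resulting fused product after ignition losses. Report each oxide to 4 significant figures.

Each numeric step holds full float precision through every step. Values along the way are displayed (rounded to four significant digits) between the steps. Exactly one rounding goes into every reported figure; all derived quantities are re-derived at full precision (yield, net glass mass, totals, the six compositions, LOI) from the batch weights per 710.5 g of glass, as written in the problem or the answer.
Oxide masses out of the charge:
  PbO: 92.33·0.9990 = 92.24 g
  Al2O3: 463.6·0.003000 + 39.39·0.1675 + 6.959·0.9960 = 14.92 g
  CaO: 65.80·0.5613 = 36.93 g
  BaO: 93.70·0.7757 = 72.68 g
  SiO2: 463.6·0.9950 + 39.39·0.7770 = 491.9 g
  Li2O: 39.39·0.04550 = 1.792 g
LOI: 93.70·0.2243 + 463.6·0.002000 + 39.39·0.01000 + 92.33·0.001000 + 65.80·0.4387 + 6.959·0.004000 = 51.32 g
The glass mass, total less LOI, = 761.8 − 51.32 = 710.5 g (= Σ oxide masses)
percent share: oxide ÷ glass, ×100

Glass mass = 710.5 g (batch 761.8 − LOI 51.32).
Composition: PbO 12.98%, Al2O3 2.100%, CaO 5.199%, BaO 10.23%, SiO2 69.24%, Li2O 0.2523%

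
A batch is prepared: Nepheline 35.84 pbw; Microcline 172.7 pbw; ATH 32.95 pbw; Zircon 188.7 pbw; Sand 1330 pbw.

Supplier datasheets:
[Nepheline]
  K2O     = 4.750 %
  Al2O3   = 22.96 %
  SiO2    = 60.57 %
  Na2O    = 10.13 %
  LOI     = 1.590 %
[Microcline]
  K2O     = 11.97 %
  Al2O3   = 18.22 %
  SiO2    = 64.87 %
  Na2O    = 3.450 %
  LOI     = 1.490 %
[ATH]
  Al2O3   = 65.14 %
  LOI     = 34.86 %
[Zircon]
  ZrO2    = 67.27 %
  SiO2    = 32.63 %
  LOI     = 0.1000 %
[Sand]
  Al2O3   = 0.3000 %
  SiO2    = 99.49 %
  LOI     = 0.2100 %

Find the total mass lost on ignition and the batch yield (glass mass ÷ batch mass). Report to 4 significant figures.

LOI loss = 17.61 pbw; glass = 1743 pbw; yield = 99.00%

All internal work carries full precision at every stage. Mid-chain values are displayed rounded off to 4 significant figures within the worked lines — each reported value undergoes a single rounding — the derived quantities are re-derived at exact precision (the yield, the five compositions, totals, LOI, glass mass) using the weight values at 1743 pbw of glass, as set out in question or answer.
Ignition loss by material:
  Nepheline: 35.84 × 0.01590 = 0.5699 pbw
  Microcline: 172.7 × 0.01490 = 2.573 pbw
  ATH: 32.95 × 0.3486 = 11.49 pbw
  Zircon: 188.7 × 0.001000 = 0.1887 pbw
  Sand: 1330 × 0.002100 = 2.793 pbw
Total LOI = 17.61 pbw
Glass = batch − LOI = 1760 − 17.61 = 1743 pbw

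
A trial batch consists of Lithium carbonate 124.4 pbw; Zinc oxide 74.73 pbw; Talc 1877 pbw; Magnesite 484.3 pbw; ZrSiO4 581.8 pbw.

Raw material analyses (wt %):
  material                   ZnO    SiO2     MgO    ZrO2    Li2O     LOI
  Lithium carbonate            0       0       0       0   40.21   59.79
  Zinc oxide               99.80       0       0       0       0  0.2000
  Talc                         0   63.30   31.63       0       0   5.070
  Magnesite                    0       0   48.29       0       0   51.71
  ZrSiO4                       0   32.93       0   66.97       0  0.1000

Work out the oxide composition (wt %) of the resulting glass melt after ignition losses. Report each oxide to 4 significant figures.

Mid-chain values are printed rounded to 4 significant digits; all arithmetic holds full float precision through the solve — exactly one rounding goes into every reported result — the derived quantities (ignition loss, five oxide percentages, the yield, the totals, net glass mass) are rebuilt using the weight values at 2722 pbw of glass in exact precision, as given in problem or answer.
Oxide masses out of the charge:
  ZnO: 74.73·0.9980 = 74.58 pbw
  SiO2: 1877·0.6330 + 581.8·0.3293 = 1380 pbw
  MgO: 1877·0.3163 + 484.3·0.4829 = 827.6 pbw
  ZrO2: 581.8·0.6697 = 389.6 pbw
  Li2O: 124.4·0.4021 = 50.02 pbw
LOI: 124.4·0.5979 + 74.73·0.002000 + 1877·0.05070 + 484.3·0.5171 + 581.8·0.001000 = 420.7 pbw
Glass mass = batch − LOI = 3142 − 420.7 = 2722 pbw (= Σ oxide masses)
oxide / glass × 100 gives the wt %

Glass mass = 2722 pbw (batch 3142 − LOI 420.7).
Composition: ZnO 2.740%, SiO2 50.70%, MgO 30.41%, ZrO2 14.32%, Li2O 1.838%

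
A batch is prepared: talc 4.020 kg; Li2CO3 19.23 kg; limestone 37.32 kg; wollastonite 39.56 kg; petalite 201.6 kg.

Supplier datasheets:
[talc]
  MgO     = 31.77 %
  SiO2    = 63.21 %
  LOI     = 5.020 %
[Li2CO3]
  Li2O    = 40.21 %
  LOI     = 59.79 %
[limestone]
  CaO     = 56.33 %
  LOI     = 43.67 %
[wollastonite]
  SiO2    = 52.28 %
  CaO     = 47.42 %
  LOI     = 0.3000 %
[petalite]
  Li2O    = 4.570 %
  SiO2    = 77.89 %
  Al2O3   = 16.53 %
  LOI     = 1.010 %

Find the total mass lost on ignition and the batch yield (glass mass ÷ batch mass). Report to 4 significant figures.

LOI loss = 30.15 kg; glass = 271.6 kg; yield = 90.01%

In-progress results appear, rounded to 4 significant figures, between the steps — the whole derivation keeps full float precision in all steps; each reported value is rounded a single time. The derived quantities, which include LOI, totals, net glass mass, the yield, five oxide percentages, are recomputed at full precision, as they appear in the problem or the answer, from the batch weights per 271.6 kg of glass.
LOI of each material in turn:
  talc: 4.020 × 0.05020 = 0.2018 kg
  Li2CO3: 19.23 × 0.5979 = 11.50 kg
  limestone: 37.32 × 0.4367 = 16.30 kg
  wollastonite: 39.56 × 0.003000 = 0.1187 kg
  petalite: 201.6 × 0.01010 = 2.036 kg
Total LOI = 30.15 kg
Glass = batch − LOI = 301.7 − 30.15 = 271.6 kg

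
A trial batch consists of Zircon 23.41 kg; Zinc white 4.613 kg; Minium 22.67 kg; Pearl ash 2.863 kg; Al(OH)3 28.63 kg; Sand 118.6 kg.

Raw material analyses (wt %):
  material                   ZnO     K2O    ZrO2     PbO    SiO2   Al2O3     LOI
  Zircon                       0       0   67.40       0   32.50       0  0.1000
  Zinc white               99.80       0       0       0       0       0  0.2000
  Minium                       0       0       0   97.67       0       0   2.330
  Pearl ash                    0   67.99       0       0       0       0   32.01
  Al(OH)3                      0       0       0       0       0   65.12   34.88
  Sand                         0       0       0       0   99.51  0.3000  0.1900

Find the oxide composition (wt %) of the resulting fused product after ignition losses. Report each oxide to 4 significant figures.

Glass mass = 189.1 kg (batch 200.8 − LOI 11.69).
Composition: ZnO 2.435%, K2O 1.029%, ZrO2 8.344%, PbO 11.71%, SiO2 66.44%, Al2O3 10.05%

Intermediates are printed (rounded to four significant figures) between the steps — all internal work holds exact precision in all steps; every reported number is rounded only once — all derived quantities, including ignition loss, yield, glass mass, six oxide percentages, the totals, are carried using the weight values per 189.1 kg of glass at exact precision, as quoted within the problem or answer text.
Oxide-by-oxide delivered mass:
  ZnO: 4.613·0.9980 = 4.604 kg
  K2O: 2.863·0.6799 = 1.947 kg
  ZrO2: 23.41·0.6740 = 15.78 kg
  PbO: 22.67·0.9767 = 22.14 kg
  SiO2: 23.41·0.3250 + 118.6·0.9951 = 125.6 kg
  Al2O3: 28.63·0.6512 + 118.6·0.003000 = 19.00 kg
LOI: 23.41·0.001000 + 4.613·0.002000 + 22.67·0.02330 + 2.863·0.3201 + 28.63·0.3488 + 118.6·0.001900 = 11.69 kg
Glass mass = batch − LOI = 200.8 − 11.69 = 189.1 kg (= Σ oxide masses)
each wt % is 100 × oxide ÷ glass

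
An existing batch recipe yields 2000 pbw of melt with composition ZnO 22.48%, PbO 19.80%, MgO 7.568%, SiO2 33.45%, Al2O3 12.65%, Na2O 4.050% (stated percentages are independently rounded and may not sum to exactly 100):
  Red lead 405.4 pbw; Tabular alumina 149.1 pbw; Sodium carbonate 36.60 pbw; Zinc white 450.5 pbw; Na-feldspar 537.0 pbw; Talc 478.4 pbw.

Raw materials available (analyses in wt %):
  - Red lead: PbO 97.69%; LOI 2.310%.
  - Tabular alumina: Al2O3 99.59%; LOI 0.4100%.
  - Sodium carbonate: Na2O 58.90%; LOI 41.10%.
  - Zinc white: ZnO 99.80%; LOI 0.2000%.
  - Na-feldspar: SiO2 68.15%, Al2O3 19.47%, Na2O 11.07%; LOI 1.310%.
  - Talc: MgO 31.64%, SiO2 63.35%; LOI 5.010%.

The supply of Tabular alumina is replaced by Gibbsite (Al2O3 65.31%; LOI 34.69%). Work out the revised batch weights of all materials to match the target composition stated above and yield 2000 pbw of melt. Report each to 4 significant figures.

Revised batch per 2000 pbw melt:
  Red lead: 405.4 pbw
  Gibbsite: 227.3 pbw
  Sodium carbonate: 36.60 pbw
  Zinc white: 450.5 pbw
  Na-feldspar: 537.0 pbw
  Talc: 478.4 pbw
Total batch = 2135 pbw; LOI loss = 135.2 pbw

Intermediates are displayed, rounded to four significant figures, between the steps; the whole derivation maintains full float precision in every operation. Every reported number is rounded just once; the derived quantities, including the six compositions, yield, totals, LOI, glass mass, are rebuilt using the weight values at 2000 pbw of glass in exact precision, as given in question or answer.
Oxide mass targets, per 2000 pbw melt:
  ZnO: 22.48% × 2000 = 449.6 pbw
  PbO: 19.80% × 2000 = 396.0 pbw
  MgO: 7.568% × 2000 = 151.4 pbw
  SiO2: 33.45% × 2000 = 669.0 pbw
  Al2O3: 12.65% × 2000 = 253.0 pbw
  Na2O: 4.050% × 2000 = 81.00 pbw
Sums-versus-targets review using the reported weights, against the basis in use (each sum matches its target mass once rounding is allowed for):
  ZnO: 450.5·0.9980 = 449.6 pbw (target 449.6 pbw)
  PbO: 405.4·0.9769 = 396.0 pbw (target 396.0 pbw)
  MgO: 478.4·0.3164 = 151.4 pbw (target 151.4 pbw)
  SiO2: 537.0·0.6815 + 478.4·0.6335 = 669.0 pbw (target 669.0 pbw)
  Al2O3: 227.3·0.6531 + 537.0·0.1947 = 253.0 pbw (target 253.0 pbw)
  Na2O: 36.60·0.5890 + 537.0·0.1107 = 81.00 pbw (target 81.00 pbw)
Glass-mass bookkeeping: the batch minus its LOI: 2000 pbw (targets for the oxides total 2000 pbw; the stated basis being 2000 pbw — any gap is answer rounding).
Whole-batch sum: Σ batch = 2135 pbw; ignition loss, Σ(batch × LOI) = 135.2 pbw; glass ÷ batch gives a yield of 93.67%.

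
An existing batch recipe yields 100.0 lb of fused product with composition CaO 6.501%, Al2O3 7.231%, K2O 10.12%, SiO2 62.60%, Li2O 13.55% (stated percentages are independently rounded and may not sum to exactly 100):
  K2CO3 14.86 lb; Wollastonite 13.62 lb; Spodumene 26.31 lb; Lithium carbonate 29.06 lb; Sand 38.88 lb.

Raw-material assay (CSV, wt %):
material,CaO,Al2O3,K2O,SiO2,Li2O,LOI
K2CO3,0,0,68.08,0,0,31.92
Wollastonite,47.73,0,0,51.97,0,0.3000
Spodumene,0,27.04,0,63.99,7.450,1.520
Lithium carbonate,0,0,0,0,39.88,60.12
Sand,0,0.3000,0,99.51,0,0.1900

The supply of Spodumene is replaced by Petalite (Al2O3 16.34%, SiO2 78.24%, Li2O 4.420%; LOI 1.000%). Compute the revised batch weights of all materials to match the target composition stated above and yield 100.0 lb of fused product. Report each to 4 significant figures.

Revised batch per 100.0 lb fused product:
  K2CO3: 14.86 lb
  Wollastonite: 13.62 lb
  Petalite: 43.86 lb
  Lithium carbonate: 29.12 lb
  Sand: 21.31 lb
Total batch = 122.8 lb; LOI loss = 22.77 lb

Exact precision is held from first step to last; the intermediate values appear (rounded to four significant figures) as written; every reported number undergoes a single rounding — all derived quantities (LOI, glass mass, the yield, the totals, the five compositions) are carried from the batch weights at 100.0 lb of glass in exact precision as written in the question or the answer.
The oxide mass targets at 100.0 lb fused product:
  CaO: 6.501% × 100.0 = 6.501 lb
  Al2O3: 7.231% × 100.0 = 7.231 lb
  K2O: 10.12% × 100.0 = 10.12 lb
  SiO2: 62.60% × 100.0 = 62.60 lb
  Li2O: 13.55% × 100.0 = 13.55 lb
A balance pass over the oxides, with the batch weights as given, per the basis as stated (each sum matches its target mass within answer rounding):
  CaO: 13.62·0.4773 = 6.501 lb (target 6.501 lb)
  Al2O3: 43.86·0.1634 + 21.31·0.003000 = 7.231 lb (target 7.231 lb)
  K2O: 14.86·0.6808 = 10.12 lb (target 10.12 lb)
  SiO2: 13.62·0.5197 + 43.86·0.7824 + 21.31·0.9951 = 62.60 lb (target 62.60 lb)
  Li2O: 43.86·0.04420 + 29.12·0.3988 = 13.55 lb (target 13.55 lb)
Consistency of the glass mass: whole batch net of LOI = 100.0 lb (oxide target masses add up to 100.0 lb; against the stated basis, 100.0 lb — differing by rounding only).
Adding the batch up: Σ batch = 122.8 lb; loss to ignition Σ batch·LOI = 22.77 lb; as yield: glass ÷ batch → 81.45%.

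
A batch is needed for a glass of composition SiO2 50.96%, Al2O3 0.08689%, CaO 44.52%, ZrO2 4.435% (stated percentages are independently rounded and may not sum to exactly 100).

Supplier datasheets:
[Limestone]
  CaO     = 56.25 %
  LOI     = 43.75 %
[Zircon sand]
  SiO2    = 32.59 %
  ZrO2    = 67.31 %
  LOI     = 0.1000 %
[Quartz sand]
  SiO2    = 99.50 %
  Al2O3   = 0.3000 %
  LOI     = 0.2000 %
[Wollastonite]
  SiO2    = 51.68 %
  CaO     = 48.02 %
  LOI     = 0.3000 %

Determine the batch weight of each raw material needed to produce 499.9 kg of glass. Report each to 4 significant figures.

Each numeric step maintains full float precision throughout — rounding to 4 significant digits extends to each mid-chain value as shown; each reported value is rounded just once; the derived quantities, including net glass mass, LOI, yield, the four compositions, totals, are re-derived starting from the weights at 499.9 kg of glass at exact precision as they appear in the question or the answer.
Oxide-by-oxide targets in 499.9 kg glass:
  SiO2: 50.96% × 499.9 = 254.7 kg
  Al2O3: 0.08689% × 499.9 = 0.4344 kg
  CaO: 44.52% × 499.9 = 222.6 kg
  ZrO2: 4.435% × 499.9 = 22.17 kg
Verifying the oxide balance applying the batch weights above, versus the basis set out (sums match the target masses net of answer rounding effects):
  SiO2: 32.94·0.3259 + 144.8·0.9950 + 193.4·0.5168 = 254.8 kg (target 254.7 kg)
  Al2O3: 144.8·0.003000 = 0.4344 kg (target 0.4344 kg)
  CaO: 230.5·0.5625 + 193.4·0.4802 = 222.5 kg (target 222.6 kg)
  ZrO2: 32.94·0.6731 = 22.17 kg (target 22.17 kg)
Auditing the glass mass value: net batch after ignition = 499.9 kg (the targets, summed, come to 499.9 kg; against the stated basis, 499.9 kg — gaps are rounding artifacts).
Whole-batch sum: Σ batch = 601.6 kg; ignition loss, Σ(batch × LOI) = 101.7 kg; yield = glass ÷ total batch = 83.09%.

Batch per 499.9 kg glass:
  Limestone: 230.5 kg
  Zircon sand: 32.94 kg
  Quartz sand: 144.8 kg
  Wollastonite: 193.4 kg
Total batch = 601.6 kg; LOI loss = 101.7 kg; yield = 83.09%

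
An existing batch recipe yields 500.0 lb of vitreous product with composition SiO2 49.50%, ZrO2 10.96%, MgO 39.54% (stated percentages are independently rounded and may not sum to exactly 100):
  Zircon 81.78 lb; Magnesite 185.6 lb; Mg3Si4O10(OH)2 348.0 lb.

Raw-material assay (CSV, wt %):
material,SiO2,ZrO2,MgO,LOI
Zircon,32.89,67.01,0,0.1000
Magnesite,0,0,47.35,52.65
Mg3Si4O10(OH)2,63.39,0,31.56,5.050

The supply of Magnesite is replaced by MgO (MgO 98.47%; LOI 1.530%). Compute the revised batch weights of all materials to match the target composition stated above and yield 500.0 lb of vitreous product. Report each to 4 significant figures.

Revised batch per 500.0 lb vitreous product:
  Zircon: 81.78 lb
  MgO: 89.23 lb
  Mg3Si4O10(OH)2: 348.0 lb
Total batch = 519.0 lb; LOI loss = 19.02 lb

The intermediate values appear (rounded to 4 significant digits) within the worked lines. The working math maintains full precision through every step; a single rounding yields each reported number. Derived quantities (three oxide percentages, ignition loss, the totals, net glass mass, the yield) are carried from the weighed amounts for 500.0 lb of glass at full float precision exactly as shown in problem or answer.
Oxide-by-oxide targets in 500.0 lb vitreous product:
  SiO2: 49.50% × 500.0 = 247.5 lb
  ZrO2: 10.96% × 500.0 = 54.80 lb
  MgO: 39.54% × 500.0 = 197.7 lb
Verifying the oxide balance given the weights on record, against the basis in use (oxide sums agree with the targets once rounding is allowed for):
  SiO2: 81.78·0.3289 + 348.0·0.6339 = 247.5 lb (target 247.5 lb)
  ZrO2: 81.78·0.6701 = 54.80 lb (target 54.80 lb)
  MgO: 89.23·0.9847 + 348.0·0.3156 = 197.7 lb (target 197.7 lb)
Glass-mass closure: batch total minus LOI = 500.0 lb (the targets, summed, come to 500.0 lb; with the basis standing at 500.0 lb — gaps are rounding artifacts).
Total batch = Σ batch = 519.0 lb; Σ batch·LOI gives LOI loss = 19.02 lb; glass ÷ batch gives a yield of 96.34%.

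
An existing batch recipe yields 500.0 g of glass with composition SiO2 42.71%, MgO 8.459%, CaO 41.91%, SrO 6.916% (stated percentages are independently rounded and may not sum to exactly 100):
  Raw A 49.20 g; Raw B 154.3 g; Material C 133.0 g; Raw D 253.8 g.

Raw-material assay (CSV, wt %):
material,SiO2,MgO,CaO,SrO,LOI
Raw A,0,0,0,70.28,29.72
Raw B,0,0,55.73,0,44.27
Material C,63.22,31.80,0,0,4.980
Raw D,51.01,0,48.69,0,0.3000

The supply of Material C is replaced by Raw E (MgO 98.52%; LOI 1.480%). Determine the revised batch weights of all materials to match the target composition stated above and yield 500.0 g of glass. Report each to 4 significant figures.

Mid-chain values are displayed (rounded to 4 significant digits) when written out; all arithmetic keeps exact precision through every step. Every reported result takes just one rounding — all derived quantities are carried using the weight values at 500.0 g of glass at full precision (ignition loss, yield, glass mass, the four compositions, the totals), as quoted within the question or the answer.
Per-oxide target masses for 500.0 g glass:
  SiO2: 42.71% × 500.0 = 213.6 g
  MgO: 8.459% × 500.0 = 42.30 g
  CaO: 41.91% × 500.0 = 209.6 g
  SrO: 6.916% × 500.0 = 34.58 g
Mass-balance tally per oxide from the weights as reported, relative to the basis at hand (sum by sum, the targets are met given rounding of the digits):
  SiO2: 418.6·0.5101 = 213.5 g (target 213.6 g)
  MgO: 42.93·0.9852 = 42.29 g (target 42.30 g)
  CaO: 10.25·0.5573 + 418.6·0.4869 = 209.5 g (target 209.6 g)
  SrO: 49.20·0.7028 = 34.58 g (target 34.58 g)
Glass mass check: batch total minus LOI = 499.9 g (summing oxide targets gives 500.0 g; stated basis 500.0 g — any gap is answer rounding).
Total batch = Σ batch = 521.0 g; loss to ignition Σ batch·LOI = 21.05 g; yield = glass ÷ total batch = 95.96%.

Revised batch per 500.0 g glass:
  Raw A: 49.20 g
  Raw B: 10.25 g
  Raw E: 42.93 g
  Raw D: 418.6 g
Total batch = 521.0 g; LOI loss = 21.05 g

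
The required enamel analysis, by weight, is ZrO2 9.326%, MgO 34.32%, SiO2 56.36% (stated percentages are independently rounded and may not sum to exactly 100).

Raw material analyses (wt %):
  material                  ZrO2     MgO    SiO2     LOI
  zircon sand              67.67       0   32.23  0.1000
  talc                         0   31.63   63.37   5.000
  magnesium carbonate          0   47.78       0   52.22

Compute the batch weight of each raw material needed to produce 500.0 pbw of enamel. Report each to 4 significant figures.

Each numeric step maintains exact precision throughout — working values are displayed rounded off to 4 significant digits as written; a single rounding finalizes every reported value. The derived quantities are re-derived from the batch weights for 500.0 pbw of glass at full precision (ignition loss, the three compositions, totals, net glass mass, the yield), precisely as stated by the problem or the answer.
Target masses of each oxide per 500.0 pbw enamel:
  ZrO2: 9.326% × 500.0 = 46.63 pbw
  MgO: 34.32% × 500.0 = 171.6 pbw
  SiO2: 56.36% × 500.0 = 281.8 pbw
Checking each oxide sum working from each reported weight, versus the basis set out (sums match the target masses net of answer rounding effects):
  ZrO2: 68.91·0.6767 = 46.63 pbw (target 46.63 pbw)
  MgO: 409.6·0.3163 + 87.97·0.4778 = 171.6 pbw (target 171.6 pbw)
  SiO2: 68.91·0.3223 + 409.6·0.6337 = 281.8 pbw (target 281.8 pbw)
Consistency of the glass mass: batch total minus LOI = 500.0 pbw (targets for the oxides total 500.0 pbw; with the basis standing at 500.0 pbw — differing by rounding only).
Whole-batch sum: Σ batch = 566.5 pbw; the LOI term Σ batch·LOI equals 66.49 pbw; the yield ratio, glass ÷ batch: 88.26%.

Batch per 500.0 pbw enamel:
  zircon sand: 68.91 pbw
  talc: 409.6 pbw
  magnesium carbonate: 87.97 pbw
Total batch = 566.5 pbw; LOI loss = 66.49 pbw; yield = 88.26%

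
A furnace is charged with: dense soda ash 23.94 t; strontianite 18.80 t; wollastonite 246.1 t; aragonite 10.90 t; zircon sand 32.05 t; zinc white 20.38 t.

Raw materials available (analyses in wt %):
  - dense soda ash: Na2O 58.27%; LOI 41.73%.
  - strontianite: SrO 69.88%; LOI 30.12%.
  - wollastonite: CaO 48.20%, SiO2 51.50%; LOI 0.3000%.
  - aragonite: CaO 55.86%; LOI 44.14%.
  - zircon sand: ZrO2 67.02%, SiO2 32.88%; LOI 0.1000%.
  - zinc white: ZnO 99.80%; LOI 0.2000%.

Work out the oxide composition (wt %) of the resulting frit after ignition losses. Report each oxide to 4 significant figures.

Glass mass = 330.9 t (batch 352.2 − LOI 21.28).
Composition: CaO 37.69%, ZnO 6.147%, ZrO2 6.491%, SrO 3.970%, Na2O 4.216%, SiO2 41.49%

Every computation carries full float precision at each step; working values are shown rounded to 4 significant digits across the worked steps; every reported figure sees exactly one rounding. Derived quantities, which include totals, the yield, the six compositions, glass mass, LOI, are carried at exact precision, as written in the problem or the answer, from the batch weights per 330.9 t of glass.
Per-oxide mass from batch:
  CaO: 246.1·0.4820 + 10.90·0.5586 = 124.7 t
  ZnO: 20.38·0.9980 = 20.34 t
  ZrO2: 32.05·0.6702 = 21.48 t
  SrO: 18.80·0.6988 = 13.14 t
  Na2O: 23.94·0.5827 = 13.95 t
  SiO2: 246.1·0.5150 + 32.05·0.3288 = 137.3 t
LOI: 23.94·0.4173 + 18.80·0.3012 + 246.1·0.003000 + 10.90·0.4414 + 32.05·0.001000 + 20.38·0.002000 = 21.28 t
The glass mass, total less LOI, = 352.2 − 21.28 = 330.9 t (equal to the oxide-mass sum)
percent share: oxide ÷ glass, ×100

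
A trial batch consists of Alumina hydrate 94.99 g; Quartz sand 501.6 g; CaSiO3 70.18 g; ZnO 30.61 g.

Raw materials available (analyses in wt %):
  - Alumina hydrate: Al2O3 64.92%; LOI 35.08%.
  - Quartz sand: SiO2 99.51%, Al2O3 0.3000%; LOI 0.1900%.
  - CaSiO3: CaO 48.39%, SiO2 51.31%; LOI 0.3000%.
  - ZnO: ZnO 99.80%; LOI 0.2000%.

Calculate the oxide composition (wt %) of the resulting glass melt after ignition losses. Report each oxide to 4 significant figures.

The whole derivation carries full float precision from start to finish. In-progress results appear, rounded to four significant figures, across the worked steps — a single rounding yields each reported figure — the derived quantities are carried at full precision (the yield, the four compositions, ignition loss, net glass mass, totals) from the weighed amounts at 662.8 g of glass, as they appear in question or answer.
Per-oxide mass from batch:
  CaO: 70.18·0.4839 = 33.96 g
  SiO2: 501.6·0.9951 + 70.18·0.5131 = 535.2 g
  ZnO: 30.61·0.9980 = 30.55 g
  Al2O3: 94.99·0.6492 + 501.6·0.003000 = 63.17 g
LOI: 94.99·0.3508 + 501.6·0.001900 + 70.18·0.003000 + 30.61·0.002000 = 34.55 g
batch − LOI leaves glass = 697.4 − 34.55 = 662.8 g (matching Σ of the oxides)
wt %: oxide over glass, times 100

Glass mass = 662.8 g (batch 697.4 − LOI 34.55).
Composition: CaO 5.123%, SiO2 80.74%, ZnO 4.609%, Al2O3 9.531%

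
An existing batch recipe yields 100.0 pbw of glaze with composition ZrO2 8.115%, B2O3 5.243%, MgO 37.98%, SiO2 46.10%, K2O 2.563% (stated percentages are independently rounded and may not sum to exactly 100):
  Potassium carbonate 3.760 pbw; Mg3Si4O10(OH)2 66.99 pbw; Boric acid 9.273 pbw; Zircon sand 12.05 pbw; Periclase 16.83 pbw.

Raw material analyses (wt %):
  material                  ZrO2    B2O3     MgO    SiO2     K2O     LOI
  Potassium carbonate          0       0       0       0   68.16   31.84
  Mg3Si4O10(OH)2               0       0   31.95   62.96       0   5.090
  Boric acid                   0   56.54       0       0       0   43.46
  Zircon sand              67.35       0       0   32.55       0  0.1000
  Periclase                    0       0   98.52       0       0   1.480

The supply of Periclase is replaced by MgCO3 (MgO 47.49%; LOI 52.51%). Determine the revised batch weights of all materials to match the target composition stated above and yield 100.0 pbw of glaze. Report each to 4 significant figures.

Each numeric step holds full float precision all the way through; values along the way appear, with 4-significant-digit rounding, in the printout — each reported figure is rounded just once — derived quantities are computed starting from the weights for 100.0 pbw of glass at exact precision (net glass mass, ignition loss, the yield, totals, the five compositions), as given in question or answer.
Per-oxide target masses for 100.0 pbw glaze:
  ZrO2: 8.115% × 100.0 = 8.115 pbw
  B2O3: 5.243% × 100.0 = 5.243 pbw
  MgO: 37.98% × 100.0 = 37.98 pbw
  SiO2: 46.10% × 100.0 = 46.10 pbw
  K2O: 2.563% × 100.0 = 2.563 pbw
Sums-versus-targets review from the weights as reported, for the quoted basis mass (delivered sums recover each target inside rounding margins):
  ZrO2: 12.05·0.6735 = 8.116 pbw (target 8.115 pbw)
  B2O3: 9.273·0.5654 = 5.243 pbw (target 5.243 pbw)
  MgO: 66.99·0.3195 + 34.90·0.4749 = 37.98 pbw (target 37.98 pbw)
  SiO2: 66.99·0.6296 + 12.05·0.3255 = 46.10 pbw (target 46.10 pbw)
  K2O: 3.760·0.6816 = 2.563 pbw (target 2.563 pbw)
Glass-mass sanity pass: batch total minus LOI = 100.0 pbw (the Σ of target masses is 100.0 pbw; stated basis 100.0 pbw — rounding explains the deltas).
Whole-batch sum: Σ batch = 127.0 pbw; Σ batch·LOI gives LOI loss = 26.98 pbw; yield: glass divided by total = 78.76%.

Revised batch per 100.0 pbw glaze:
  Potassium carbonate: 3.760 pbw
  Mg3Si4O10(OH)2: 66.99 pbw
  Boric acid: 9.273 pbw
  Zircon sand: 12.05 pbw
  MgCO3: 34.90 pbw
Total batch = 127.0 pbw; LOI loss = 26.98 pbw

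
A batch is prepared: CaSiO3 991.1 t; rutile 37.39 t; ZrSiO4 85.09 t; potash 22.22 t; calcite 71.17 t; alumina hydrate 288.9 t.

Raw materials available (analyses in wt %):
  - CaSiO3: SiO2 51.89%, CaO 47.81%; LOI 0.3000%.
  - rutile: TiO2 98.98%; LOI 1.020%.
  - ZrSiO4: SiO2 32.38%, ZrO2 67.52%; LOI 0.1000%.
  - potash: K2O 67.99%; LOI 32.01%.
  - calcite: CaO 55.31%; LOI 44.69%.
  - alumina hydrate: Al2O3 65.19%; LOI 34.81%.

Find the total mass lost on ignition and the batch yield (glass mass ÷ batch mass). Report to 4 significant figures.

All arithmetic runs at full precision at every stage — the intermediate values are printed rounded to four significant figures when written out — each reported figure sees exactly one rounding; the derived quantities are re-derived from the weighed amounts per 1353 t of glass at full precision (LOI, the six compositions, glass mass, totals, yield) as written in the problem or the answer.
LOI of each material in turn:
  CaSiO3: 991.1 × 0.003000 = 2.973 t
  rutile: 37.39 × 0.01020 = 0.3814 t
  ZrSiO4: 85.09 × 0.001000 = 0.08509 t
  potash: 22.22 × 0.3201 = 7.113 t
  calcite: 71.17 × 0.4469 = 31.81 t
  alumina hydrate: 288.9 × 0.3481 = 100.6 t
Total LOI = 142.9 t
Glass = batch − LOI = 1496 − 142.9 = 1353 t

LOI loss = 142.9 t; glass = 1353 t; yield = 90.45%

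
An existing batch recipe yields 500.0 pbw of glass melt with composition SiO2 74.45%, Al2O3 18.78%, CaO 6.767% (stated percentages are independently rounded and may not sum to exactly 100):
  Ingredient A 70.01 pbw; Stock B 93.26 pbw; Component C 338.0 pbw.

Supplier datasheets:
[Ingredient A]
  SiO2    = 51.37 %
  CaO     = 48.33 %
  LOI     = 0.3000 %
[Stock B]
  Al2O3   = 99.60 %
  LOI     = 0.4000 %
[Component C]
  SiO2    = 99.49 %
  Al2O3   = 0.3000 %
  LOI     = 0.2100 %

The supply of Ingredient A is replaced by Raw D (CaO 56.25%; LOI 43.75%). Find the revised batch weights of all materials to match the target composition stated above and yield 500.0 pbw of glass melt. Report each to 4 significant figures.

All arithmetic carries exact precision throughout — working values are displayed rounded to four significant digits between the steps. Each reported number takes a single rounding. Derived quantities are computed from the batch weights for 500.0 pbw of glass at full precision (totals, the three compositions, the yield, net glass mass, LOI), as they appear in either problem or answer.
Per-oxide target masses for 500.0 pbw glass melt:
  SiO2: 74.45% × 500.0 = 372.2 pbw
  Al2O3: 18.78% × 500.0 = 93.90 pbw
  CaO: 6.767% × 500.0 = 33.84 pbw
A balance pass over the oxides, from the weights as reported, per the basis as stated (sum by sum, the targets are met given rounding of the digits):
  SiO2: 374.2·0.9949 = 372.3 pbw (target 372.2 pbw)
  Al2O3: 93.15·0.9960 + 374.2·0.003000 = 93.90 pbw (target 93.90 pbw)
  CaO: 60.15·0.5625 = 33.83 pbw (target 33.84 pbw)
Consistency of the glass mass: total charge less LOI = 500.0 pbw (per-oxide target masses sum to 500.0 pbw; with the basis standing at 500.0 pbw — deltas are rounding alone).
Summing the batch: Σ batch = 527.5 pbw; the LOI term Σ batch·LOI equals 27.47 pbw; yield = glass ÷ total batch = 94.79%.

Revised batch per 500.0 pbw glass melt:
  Raw D: 60.15 pbw
  Stock B: 93.15 pbw
  Component C: 374.2 pbw
Total batch = 527.5 pbw; LOI loss = 27.47 pbw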